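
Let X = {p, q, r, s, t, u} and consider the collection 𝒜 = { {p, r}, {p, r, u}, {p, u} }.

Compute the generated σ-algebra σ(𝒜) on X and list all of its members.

σ(𝒜) = { {}, {p}, {r}, {u}, {p, r}, {p, u}, {r, u}, {p, r, u}, {q, s, t}, {p, q, s, t}, {q, r, s, t}, {q, s, t, u}, {p, q, r, s, t}, {p, q, s, t, u}, {q, r, s, t, u}, X }

Check:
Start: 𝒜 ∪ {∅, X} = { {}, {p, r}, {p, u}, {p, r, u}, X }.
Step 1: 3 new —
  {q, s, t}  = ᶜ of {p, r, u}
  {q, r, s, t}  = ᶜ of {p, u}
  {q, s, t, u}  = ᶜ of {p, r}
  — 8 sets.
Step 2: +3 →
  {p, q, r, s, t}  = {q, r, s, t} ∪ {p, r}
  {p, q, s, t, u}  = {q, s, t, u} ∪ {p, u}
  {q, r, s, t, u}  = {q, r, s, t} ∪ {q, s, t, u}
  — 11 sets.
Step 3: +3 →
  {p}  = ᶜ of {q, r, s, t, u}
  {r}  = ᶜ of {p, q, s, t, u}
  {u}  = ᶜ of {p, q, r, s, t}
  — 14 sets.
Step 4 (2 new):
  {r, u}  = {r} ∪ {u}
  {p, q, s, t}  = {q, s, t} ∪ {p}
  — 16 sets.
Step 5 adds nothing — fixpoint reached.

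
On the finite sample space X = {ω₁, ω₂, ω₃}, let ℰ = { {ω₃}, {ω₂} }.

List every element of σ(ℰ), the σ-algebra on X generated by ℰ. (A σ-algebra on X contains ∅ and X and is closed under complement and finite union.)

Seed the family with ℰ together with ∅ and X: { {}, {ω₂}, {ω₃}, X }.
Step 1. New:
  {ω₁,ω₂}  = complement {ω₃}
  {ω₁,ω₃}  = complement {ω₂}
  {ω₂,ω₃}  = {ω₃} ∪ {ω₂}
  [7 total]
Step 2. New:
  {ω₁}  = complement {ω₂,ω₃}
  [8 total]
Step 3 adds nothing — fixpoint reached.

Hence σ(ℰ) has 8 members: { {}, {ω₁}, {ω₂}, {ω₃}, {ω₁,ω₂}, {ω₁,ω₃}, {ω₂,ω₃}, X }.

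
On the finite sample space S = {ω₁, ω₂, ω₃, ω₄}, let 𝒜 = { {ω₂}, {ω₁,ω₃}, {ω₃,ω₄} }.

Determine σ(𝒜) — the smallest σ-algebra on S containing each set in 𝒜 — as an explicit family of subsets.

σ(𝒜) (16 sets): { {}, {ω₁}, {ω₂}, {ω₃}, {ω₄}, {ω₁,ω₂}, {ω₁,ω₃}, {ω₁,ω₄}, {ω₂,ω₃}, {ω₂,ω₄}, {ω₃,ω₄}, {ω₁,ω₂,ω₃}, {ω₁,ω₂,ω₄}, {ω₁,ω₃,ω₄}, {ω₂,ω₃,ω₄}, S }

Derivation:
Begin from { {}, {ω₂}, {ω₁,ω₃}, {ω₃,ω₄}, S } (that is, 𝒜 plus ∅ and S).
Round 1: 5 new —
  {ω₁,ω₂}  = ᶜ of {ω₃,ω₄}
  {ω₂,ω₄}  = ᶜ of {ω₁,ω₃}
  {ω₁,ω₂,ω₃}  = {ω₁,ω₃} ∪ {ω₂}
  {ω₁,ω₃,ω₄}  = ᶜ of {ω₂}
  {ω₂,ω₃,ω₄}  = {ω₃,ω₄} ∪ {ω₂}
  |family| = 10
Round 2: 3 new —
  {ω₁}  = ᶜ of {ω₂,ω₃,ω₄}
  {ω₄}  = ᶜ of {ω₁,ω₂,ω₃}
  {ω₁,ω₂,ω₄}  = {ω₁,ω₂} ∪ {ω₂,ω₄}
  |family| = 13
Round 3: +2 →
  {ω₃}  = ᶜ of {ω₁,ω₂,ω₄}
  {ω₁,ω₄}  = {ω₄} ∪ {ω₁}
  |family| = 15
Round 4. New:
  {ω₂,ω₃}  = ᶜ of {ω₁,ω₄}
  |family| = 16
Round 5: closed — nothing new.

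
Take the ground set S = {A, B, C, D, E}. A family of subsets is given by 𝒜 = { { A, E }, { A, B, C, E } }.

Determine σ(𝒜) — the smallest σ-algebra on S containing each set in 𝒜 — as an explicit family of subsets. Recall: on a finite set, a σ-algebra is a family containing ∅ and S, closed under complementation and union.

Take S₀ = 𝒜 ∪ {∅, S} = { ∅, { A, E }, { A, B, C, E }, S }.
Pass 1: 2 new —
  { D }  = S∖{ A, B, C, E }
  { B, C, D }  = S∖{ A, E }
  — 6 sets.
Pass 2. New:
  { A, D, E }  = { A, E } ∪ { D }
  — 7 sets.
Pass 3: +1 →
  { B, C }  = S∖{ A, D, E }
  — 8 sets.
Pass 4: already closed under ᶜ and ∪.

σ(𝒜) = { ∅, { D }, { A, E }, { B, C }, { A, D, E }, { B, C, D }, { A, B, C, E }, S }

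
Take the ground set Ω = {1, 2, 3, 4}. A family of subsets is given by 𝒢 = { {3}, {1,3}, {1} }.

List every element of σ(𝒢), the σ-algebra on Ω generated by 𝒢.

Seed the family with 𝒢 together with ∅ and Ω: { {}, {1}, {3}, {1,3}, Ω }.
Round 1. New:
  {2,4}  = Ω∖{1,3}
  {1,2,4}  = Ω∖{3}
  {2,3,4}  = Ω∖{1}
  (now 8)
Round 2: already closed under ᶜ and ∪.

|σ(𝒢)| = 8.  σ(𝒢) = { {}, {1}, {3}, {1,3}, {2,4}, {1,2,4}, {2,3,4}, Ω }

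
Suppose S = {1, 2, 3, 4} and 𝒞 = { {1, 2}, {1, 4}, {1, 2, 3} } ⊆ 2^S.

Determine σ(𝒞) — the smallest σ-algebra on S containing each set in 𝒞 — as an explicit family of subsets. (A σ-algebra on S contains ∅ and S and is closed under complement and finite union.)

Take S₀ = 𝒞 ∪ {∅, S} = { {}, {1, 2}, {1, 4}, {1, 2, 3}, S }.
Iteration 1: +4 →
  {4}  = complement {1, 2, 3}
  {2, 3}  = complement {1, 4}
  {3, 4}  = complement {1, 2}
  {1, 2, 4}  = {1, 4} ∪ {1, 2}
  |family| = 9
Iteration 2 adds 3:
  {3}  = complement {1, 2, 4}
  {1, 3, 4}  = {3, 4} ∪ {1, 4}
  {2, 3, 4}  = {3, 4} ∪ {2, 3}
  |family| = 12
Iteration 3: 2 new —
  {1}  = complement {2, 3, 4}
  {2}  = complement {1, 3, 4}
  |family| = 14
Iteration 4. New:
  {1, 3}  = {3} ∪ {1}
  {2, 4}  = {4} ∪ {2}
  |family| = 16
Iteration 5: no new sets; the family is a σ-algebra.

Therefore σ(𝒞) = { {}, {1}, {2}, {3}, {4}, {1, 2}, {1, 3}, {1, 4}, {2, 3}, {2, 4}, {3, 4}, {1, 2, 3}, {1, 2, 4}, {1, 3, 4}, {2, 3, 4}, S } (|σ(𝒞)| = 16).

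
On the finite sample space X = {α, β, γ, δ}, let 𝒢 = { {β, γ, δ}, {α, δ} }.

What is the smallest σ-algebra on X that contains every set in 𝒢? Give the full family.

σ(𝒢) = { {}, {α}, {δ}, {α, δ}, {β, γ}, {α, β, γ}, {β, γ, δ}, X }

Check:
Take S₀ = 𝒢 ∪ {∅, X} = { {}, {α, δ}, {β, γ, δ}, X }.
Step 1. New:
  {α}  = complement {β, γ, δ}
  {β, γ}  = complement {α, δ}
  |family| = 6
Step 2: 1 new —
  {α, β, γ}  = {β, γ} ∪ {α}
  |family| = 7
Step 3 adds 1:
  {δ}  = complement {α, β, γ}
  |family| = 8
After Step 4 the family is unchanged; done.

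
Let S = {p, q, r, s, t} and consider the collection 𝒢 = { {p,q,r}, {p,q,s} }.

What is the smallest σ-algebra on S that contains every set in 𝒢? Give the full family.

Answer: σ(𝒢) = { {}, {r}, {s}, {t}, {p,q}, {r,s}, {r,t}, {s,t}, {p,q,r}, {p,q,s}, {p,q,t}, {r,s,t}, {p,q,r,s}, {p,q,r,t}, {p,q,s,t}, S }

Working:
Begin from { {}, {p,q,r}, {p,q,s}, S } (that is, 𝒢 plus ∅ and S).
Iteration 1. New:
  {r,t}  = ᶜ of {p,q,s}
  {s,t}  = ᶜ of {p,q,r}
  {p,q,r,s}  = {p,q,r} ∪ {p,q,s}
  |family| = 7
Iteration 2 adds 4:
  {t}  = ᶜ of {p,q,r,s}
  {r,s,t}  = {s,t} ∪ {r,t}
  {p,q,r,t}  = {p,q,r} ∪ {r,t}
  {p,q,s,t}  = {s,t} ∪ {p,q,s}
  |family| = 11
Iteration 3 adds 3:
  {r}  = ᶜ of {p,q,s,t}
  {s}  = ᶜ of {p,q,r,t}
  {p,q}  = ᶜ of {r,s,t}
  |family| = 14
Iteration 4: 2 new —
  {r,s}  = {r} ∪ {s}
  {p,q,t}  = {p,q} ∪ {t}
  |family| = 16
Iteration 5: closed — nothing new.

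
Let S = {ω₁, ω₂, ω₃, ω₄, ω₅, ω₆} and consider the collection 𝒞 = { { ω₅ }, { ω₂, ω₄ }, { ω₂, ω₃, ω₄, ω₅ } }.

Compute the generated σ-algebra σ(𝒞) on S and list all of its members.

Answer: σ(𝒞) = { ∅, { ω₃ }, { ω₅ }, { ω₁, ω₆ }, { ω₂, ω₄ }, { ω₃, ω₅ }, { ω₁, ω₃, ω₆ }, { ω₁, ω₅, ω₆ }, { ω₂, ω₃, ω₄ }, { ω₂, ω₄, ω₅ }, { ω₁, ω₂, ω₄, ω₆ }, { ω₁, ω₃, ω₅, ω₆ }, { ω₂, ω₃, ω₄, ω₅ }, { ω₁, ω₂, ω₃, ω₄, ω₆ }, { ω₁, ω₂, ω₄, ω₅, ω₆ }, S }

Working:
Begin from { ∅, { ω₅ }, { ω₂, ω₄ }, { ω₂, ω₃, ω₄, ω₅ }, S } (that is, 𝒞 plus ∅ and S).
Pass 1 adds 4:
  { ω₁, ω₆ }  = { ω₂, ω₃, ω₄, ω₅ }ᶜ
  { ω₂, ω₄, ω₅ }  = { ω₂, ω₄ } ∪ { ω₅ }
  { ω₁, ω₃, ω₅, ω₆ }  = { ω₂, ω₄ }ᶜ
  { ω₁, ω₂, ω₃, ω₄, ω₆ }  = { ω₅ }ᶜ
  |family| = 9
Pass 2: 4 new —
  { ω₁, ω₃, ω₆ }  = { ω₂, ω₄, ω₅ }ᶜ
  { ω₁, ω₅, ω₆ }  = { ω₁, ω₆ } ∪ { ω₅ }
  { ω₁, ω₂, ω₄, ω₆ }  = { ω₁, ω₆ } ∪ { ω₂, ω₄ }
  { ω₁, ω₂, ω₄, ω₅, ω₆ }  = { ω₁, ω₆ } ∪ { ω₂, ω₄, ω₅ }
  |family| = 13
Pass 3. New:
  { ω₃ }  = { ω₁, ω₂, ω₄, ω₅, ω₆ }ᶜ
  { ω₃, ω₅ }  = { ω₁, ω₂, ω₄, ω₆ }ᶜ
  { ω₂, ω₃, ω₄ }  = { ω₁, ω₅, ω₆ }ᶜ
  |family| = 16
Pass 4: stable.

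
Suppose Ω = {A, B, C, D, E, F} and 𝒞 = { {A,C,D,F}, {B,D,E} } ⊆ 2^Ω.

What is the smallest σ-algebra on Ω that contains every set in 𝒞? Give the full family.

σ(𝒞) = { {}, {D}, {B,E}, {A,C,F}, {B,D,E}, {A,C,D,F}, {A,B,C,E,F}, Ω }

Check:
Begin from { {}, {B,D,E}, {A,C,D,F}, Ω } (that is, 𝒞 plus ∅ and Ω).
Round 1: +2 →
  {B,E}  = complement {A,C,D,F}
  {A,C,F}  = complement {B,D,E}
  [6 total]
Round 2 adds 1:
  {A,B,C,E,F}  = {B,E} ∪ {A,C,F}
  [7 total]
Round 3: 1 new —
  {D}  = complement {A,B,C,E,F}
  [8 total]
Round 4: no new sets; the family is a σ-algebra.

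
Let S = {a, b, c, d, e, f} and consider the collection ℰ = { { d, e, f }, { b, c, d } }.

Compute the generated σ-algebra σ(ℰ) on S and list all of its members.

Answer: σ(ℰ) = { {  }, { a }, { d }, { a, d }, { b, c }, { e, f }, { a, b, c }, { a, e, f }, { b, c, d }, { d, e, f }, { a, b, c, d }, { a, d, e, f }, { b, c, e, f }, { a, b, c, e, f }, { b, c, d, e, f }, S }

Trace:
Begin from { {  }, { b, c, d }, { d, e, f }, S } (that is, ℰ plus ∅ and S).
Pass 1: 3 new —
  { a, b, c }  = S∖{ d, e, f }
  { a, e, f }  = S∖{ b, c, d }
  { b, c, d, e, f }  = { b, c, d } ∪ { d, e, f }
  [7 total]
Pass 2 adds 4:
  { a }  = S∖{ b, c, d, e, f }
  { a, b, c, d }  = { b, c, d } ∪ { a, b, c }
  { a, d, e, f }  = { a, e, f } ∪ { d, e, f }
  { a, b, c, e, f }  = { a, b, c } ∪ { a, e, f }
  [11 total]
Pass 3: 3 new —
  { d }  = S∖{ a, b, c, e, f }
  { b, c }  = S∖{ a, d, e, f }
  { e, f }  = S∖{ a, b, c, d }
  [14 total]
Pass 4: 2 new —
  { a, d }  = { a } ∪ { d }
  { b, c, e, f }  = { b, c } ∪ { e, f }
  [16 total]
Pass 5: closed — nothing new.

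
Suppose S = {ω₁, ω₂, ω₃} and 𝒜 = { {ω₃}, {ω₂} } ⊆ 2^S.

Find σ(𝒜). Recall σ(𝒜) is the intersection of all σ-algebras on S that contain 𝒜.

|σ(𝒜)| = 8.  σ(𝒜) = { {}, {ω₁}, {ω₂}, {ω₃}, {ω₁,ω₂}, {ω₁,ω₃}, {ω₂,ω₃}, S }

Check:
Begin from { {}, {ω₂}, {ω₃}, S } (that is, 𝒜 plus ∅ and S).
Step 1 adds 3:
  {ω₁,ω₂}  = ᶜ of {ω₃}
  {ω₁,ω₃}  = ᶜ of {ω₂}
  {ω₂,ω₃}  = {ω₃} ∪ {ω₂}
  (now 7)
Step 2 (1 new):
  {ω₁}  = ᶜ of {ω₂,ω₃}
  (now 8)
Step 3 adds nothing — fixpoint reached.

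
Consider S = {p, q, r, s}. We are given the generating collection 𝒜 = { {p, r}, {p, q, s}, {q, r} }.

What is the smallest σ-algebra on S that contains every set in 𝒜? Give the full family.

Begin from { {}, {p, r}, {q, r}, {p, q, s}, S } (that is, 𝒜 plus ∅ and S).
Pass 1. New:
  {r}  = S∖{p, q, s}
  {p, s}  = S∖{q, r}
  {q, s}  = S∖{p, r}
  {p, q, r}  = {q, r} ∪ {p, r}
  (now 9)
Pass 2 (3 new):
  {s}  = S∖{p, q, r}
  {p, r, s}  = {r} ∪ {p, s}
  {q, r, s}  = {r} ∪ {q, s}
  (now 12)
Pass 3: +3 →
  {p}  = S∖{q, r, s}
  {q}  = S∖{p, r, s}
  {r, s}  = {r} ∪ {s}
  (now 15)
Pass 4 (1 new):
  {p, q}  = S∖{r, s}
  (now 16)
After Pass 5 the family is unchanged; done.

Therefore σ(𝒜) = { {}, {p}, {q}, {r}, {s}, {p, q}, {p, r}, {p, s}, {q, r}, {q, s}, {r, s}, {p, q, r}, {p, q, s}, {p, r, s}, {q, r, s}, S } (|σ(𝒜)| = 16).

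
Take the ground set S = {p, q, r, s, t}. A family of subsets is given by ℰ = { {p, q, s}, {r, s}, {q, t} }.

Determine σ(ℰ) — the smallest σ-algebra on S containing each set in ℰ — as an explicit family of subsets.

Begin from { {}, {q, t}, {r, s}, {p, q, s}, S } (that is, ℰ plus ∅ and S).
Round 1: +6 →
  {r, t}  = {p, q, s}ᶜ
  {p, q, t}  = {r, s}ᶜ
  {p, r, s}  = {q, t}ᶜ
  {p, q, r, s}  = {r, s} ∪ {p, q, s}
  {p, q, s, t}  = {q, t} ∪ {p, q, s}
  {q, r, s, t}  = {q, t} ∪ {r, s}
  — 11 sets.
Round 2 adds 7:
  {p}  = {q, r, s, t}ᶜ
  {r}  = {p, q, s, t}ᶜ
  {t}  = {p, q, r, s}ᶜ
  {q, r, t}  = {q, t} ∪ {r, t}
  {r, s, t}  = {r, s} ∪ {r, t}
  {p, q, r, t}  = {p, q, t} ∪ {r, t}
  {p, r, s, t}  = {p, r, s} ∪ {r, t}
  — 18 sets.
Round 3. New:
  {q}  = {p, r, s, t}ᶜ
  {s}  = {p, q, r, t}ᶜ
  {p, q}  = {r, s, t}ᶜ
  {p, r}  = {r} ∪ {p}
  {p, s}  = {q, r, t}ᶜ
  {p, t}  = {t} ∪ {p}
  {p, r, t}  = {r, t} ∪ {p}
  — 25 sets.
Round 4 (7 new):
  {q, r}  = {q} ∪ {r}
  {q, s}  = {p, r, t}ᶜ
  {s, t}  = {t} ∪ {s}
  {p, q, r}  = {p, q} ∪ {r}
  {p, s, t}  = {t} ∪ {p, s}
  {q, r, s}  = {p, t}ᶜ
  {q, s, t}  = {p, r}ᶜ
  — 32 sets.
Round 5 adds nothing — fixpoint reached.

|σ(ℰ)| = 32.  σ(ℰ) = { {}, {p}, {q}, {r}, {s}, {t}, {p, q}, {p, r}, {p, s}, {p, t}, {q, r}, {q, s}, {q, t}, {r, s}, {r, t}, {s, t}, {p, q, r}, {p, q, s}, {p, q, t}, {p, r, s}, {p, r, t}, {p, s, t}, {q, r, s}, {q, r, t}, {q, s, t}, {r, s, t}, {p, q, r, s}, {p, q, r, t}, {p, q, s, t}, {p, r, s, t}, {q, r, s, t}, S }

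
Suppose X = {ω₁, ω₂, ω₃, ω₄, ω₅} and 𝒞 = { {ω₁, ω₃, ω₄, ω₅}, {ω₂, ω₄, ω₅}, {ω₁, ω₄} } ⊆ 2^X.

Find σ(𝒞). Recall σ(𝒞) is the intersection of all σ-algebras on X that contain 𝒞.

σ(𝒞) (32 sets): { ∅, {ω₁}, {ω₂}, {ω₃}, {ω₄}, {ω₅}, {ω₁, ω₂}, {ω₁, ω₃}, {ω₁, ω₄}, {ω₁, ω₅}, {ω₂, ω₃}, {ω₂, ω₄}, {ω₂, ω₅}, {ω₃, ω₄}, {ω₃, ω₅}, {ω₄, ω₅}, {ω₁, ω₂, ω₃}, {ω₁, ω₂, ω₄}, {ω₁, ω₂, ω₅}, {ω₁, ω₃, ω₄}, {ω₁, ω₃, ω₅}, {ω₁, ω₄, ω₅}, {ω₂, ω₃, ω₄}, {ω₂, ω₃, ω₅}, {ω₂, ω₄, ω₅}, {ω₃, ω₄, ω₅}, {ω₁, ω₂, ω₃, ω₄}, {ω₁, ω₂, ω₃, ω₅}, {ω₁, ω₂, ω₄, ω₅}, {ω₁, ω₃, ω₄, ω₅}, {ω₂, ω₃, ω₄, ω₅}, X }

Check:
Start: 𝒞 ∪ {∅, X} = { ∅, {ω₁, ω₄}, {ω₂, ω₄, ω₅}, {ω₁, ω₃, ω₄, ω₅}, X }.
Pass 1 (4 new):
  {ω₂}  = complement {ω₁, ω₃, ω₄, ω₅}
  {ω₁, ω₃}  = complement {ω₂, ω₄, ω₅}
  {ω₂, ω₃, ω₅}  = complement {ω₁, ω₄}
  {ω₁, ω₂, ω₄, ω₅}  = {ω₁, ω₄} ∪ {ω₂, ω₄, ω₅}
  [9 total]
Pass 2 adds 6:
  {ω₃}  = complement {ω₁, ω₂, ω₄, ω₅}
  {ω₁, ω₂, ω₃}  = {ω₂} ∪ {ω₁, ω₃}
  {ω₁, ω₂, ω₄}  = {ω₂} ∪ {ω₁, ω₄}
  {ω₁, ω₃, ω₄}  = {ω₁, ω₄} ∪ {ω₁, ω₃}
  {ω₁, ω₂, ω₃, ω₅}  = {ω₂, ω₃, ω₅} ∪ {ω₁, ω₃}
  {ω₂, ω₃, ω₄, ω₅}  = {ω₂, ω₃, ω₅} ∪ {ω₂, ω₄, ω₅}
  [15 total]
Pass 3 adds 7:
  {ω₁}  = complement {ω₂, ω₃, ω₄, ω₅}
  {ω₄}  = complement {ω₁, ω₂, ω₃, ω₅}
  {ω₂, ω₃}  = {ω₃} ∪ {ω₂}
  {ω₂, ω₅}  = complement {ω₁, ω₃, ω₄}
  {ω₃, ω₅}  = complement {ω₁, ω₂, ω₄}
  {ω₄, ω₅}  = complement {ω₁, ω₂, ω₃}
  {ω₁, ω₂, ω₃, ω₄}  = {ω₃} ∪ {ω₁, ω₂, ω₄}
  [22 total]
Pass 4. New:
  {ω₅}  = complement {ω₁, ω₂, ω₃, ω₄}
  {ω₁, ω₂}  = {ω₂} ∪ {ω₁}
  {ω₂, ω₄}  = {ω₂} ∪ {ω₄}
  {ω₃, ω₄}  = {ω₃} ∪ {ω₄}
  {ω₁, ω₂, ω₅}  = {ω₂, ω₅} ∪ {ω₁}
  {ω₁, ω₃, ω₅}  = {ω₁, ω₃} ∪ {ω₃, ω₅}
  {ω₁, ω₄, ω₅}  = complement {ω₂, ω₃}
  {ω₂, ω₃, ω₄}  = {ω₂, ω₃} ∪ {ω₄}
  {ω₃, ω₄, ω₅}  = {ω₄, ω₅} ∪ {ω₃, ω₅}
  [31 total]
Pass 5: 1 new —
  {ω₁, ω₅}  = complement {ω₂, ω₃, ω₄}
  [32 total]
Pass 6: no new sets; the family is a σ-algebra.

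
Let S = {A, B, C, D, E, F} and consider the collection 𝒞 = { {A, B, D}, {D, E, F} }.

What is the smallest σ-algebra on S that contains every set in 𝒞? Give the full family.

Initial family (4 sets): { {}, {A, B, D}, {D, E, F}, S }.
Pass 1 (3 new):
  {A, B, C}  = ᶜ of {D, E, F}
  {C, E, F}  = ᶜ of {A, B, D}
  {A, B, D, E, F}  = {A, B, D} ∪ {D, E, F}
  — 7 sets.
Pass 2: 4 new —
  {C}  = ᶜ of {A, B, D, E, F}
  {A, B, C, D}  = {A, B, C} ∪ {A, B, D}
  {C, D, E, F}  = {C, E, F} ∪ {D, E, F}
  {A, B, C, E, F}  = {A, B, C} ∪ {C, E, F}
  — 11 sets.
Pass 3: +3 →
  {D}  = ᶜ of {A, B, C, E, F}
  {A, B}  = ᶜ of {C, D, E, F}
  {E, F}  = ᶜ of {A, B, C, D}
  — 14 sets.
Pass 4 adds 2:
  {C, D}  = {C} ∪ {D}
  {A, B, E, F}  = {E, F} ∪ {A, B}
  — 16 sets.
Pass 5: already closed under ᶜ and ∪.

σ(𝒞) = { {}, {C}, {D}, {A, B}, {C, D}, {E, F}, {A, B, C}, {A, B, D}, {C, E, F}, {D, E, F}, {A, B, C, D}, {A, B, E, F}, {C, D, E, F}, {A, B, C, E, F}, {A, B, D, E, F}, S }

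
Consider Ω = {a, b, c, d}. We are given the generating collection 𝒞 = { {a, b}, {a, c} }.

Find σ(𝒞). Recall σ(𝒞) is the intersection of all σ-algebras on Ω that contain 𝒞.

Initial family (4 sets): { {}, {a, b}, {a, c}, Ω }.
Round 1: 3 new —
  {b, d}  = {a, c}ᶜ
  {c, d}  = {a, b}ᶜ
  {a, b, c}  = {a, b} ∪ {a, c}
  (now 7)
Round 2. New:
  {d}  = {a, b, c}ᶜ
  {a, b, d}  = {a, b} ∪ {b, d}
  {a, c, d}  = {c, d} ∪ {a, c}
  {b, c, d}  = {c, d} ∪ {b, d}
  (now 11)
Round 3. New:
  {a}  = {b, c, d}ᶜ
  {b}  = {a, c, d}ᶜ
  {c}  = {a, b, d}ᶜ
  (now 14)
Round 4 (2 new):
  {a, d}  = {d} ∪ {a}
  {b, c}  = {c} ∪ {b}
  (now 16)
After Round 5 the family is unchanged; done.

σ(𝒞) = { {}, {a}, {b}, {c}, {d}, {a, b}, {a, c}, {a, d}, {b, c}, {b, d}, {c, d}, {a, b, c}, {a, b, d}, {a, c, d}, {b, c, d}, Ω }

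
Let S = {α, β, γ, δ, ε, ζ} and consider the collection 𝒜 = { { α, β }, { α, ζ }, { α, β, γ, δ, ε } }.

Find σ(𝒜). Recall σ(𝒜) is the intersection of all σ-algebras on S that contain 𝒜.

σ(𝒜) (16 sets): { {}, { α }, { β }, { ζ }, { α, β }, { α, ζ }, { β, ζ }, { α, β, ζ }, { γ, δ, ε }, { α, γ, δ, ε }, { β, γ, δ, ε }, { γ, δ, ε, ζ }, { α, β, γ, δ, ε }, { α, γ, δ, ε, ζ }, { β, γ, δ, ε, ζ }, S }

Trace:
Seed the family with 𝒜 together with ∅ and S: { {}, { α, β }, { α, ζ }, { α, β, γ, δ, ε }, S }.
Iteration 1. New:
  { ζ }  = complement { α, β, γ, δ, ε }
  { α, β, ζ }  = { α, β } ∪ { α, ζ }
  { β, γ, δ, ε }  = complement { α, ζ }
  { γ, δ, ε, ζ }  = complement { α, β }
Iteration 2. New:
  { γ, δ, ε }  = complement { α, β, ζ }
  { α, γ, δ, ε, ζ }  = { γ, δ, ε, ζ } ∪ { α, ζ }
  { β, γ, δ, ε, ζ }  = { γ, δ, ε, ζ } ∪ { β, γ, δ, ε }
Iteration 3. New:
  { α }  = complement { β, γ, δ, ε, ζ }
  { β }  = complement { α, γ, δ, ε, ζ }
Iteration 4 adds 2:
  { β, ζ }  = { β } ∪ { ζ }
  { α, γ, δ, ε }  = { γ, δ, ε } ∪ { α }
Iteration 5: no new sets; the family is a σ-algebra.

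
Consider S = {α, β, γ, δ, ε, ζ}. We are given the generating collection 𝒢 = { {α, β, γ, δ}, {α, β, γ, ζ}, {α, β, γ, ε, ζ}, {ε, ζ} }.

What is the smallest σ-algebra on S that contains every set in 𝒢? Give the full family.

Begin from { {}, {ε, ζ}, {α, β, γ, δ}, {α, β, γ, ζ}, {α, β, γ, ε, ζ}, S } (that is, 𝒢 plus ∅ and S).
Iteration 1. New:
  {δ}  = complement {α, β, γ, ε, ζ}
  {δ, ε}  = complement {α, β, γ, ζ}
  {α, β, γ, δ, ζ}  = {α, β, γ, δ} ∪ {α, β, γ, ζ}
Iteration 2 (3 new):
  {ε}  = complement {α, β, γ, δ, ζ}
  {δ, ε, ζ}  = {ε, ζ} ∪ {δ, ε}
  {α, β, γ, δ, ε}  = {δ, ε} ∪ {α, β, γ, δ}
Iteration 3 adds 2:
  {ζ}  = complement {α, β, γ, δ, ε}
  {α, β, γ}  = complement {δ, ε, ζ}
Iteration 4. New:
  {δ, ζ}  = {δ} ∪ {ζ}
  {α, β, γ, ε}  = {α, β, γ} ∪ {ε}
Iteration 5 adds nothing — fixpoint reached.

|σ(𝒢)| = 16.  σ(𝒢) = { {}, {δ}, {ε}, {ζ}, {δ, ε}, {δ, ζ}, {ε, ζ}, {α, β, γ}, {δ, ε, ζ}, {α, β, γ, δ}, {α, β, γ, ε}, {α, β, γ, ζ}, {α, β, γ, δ, ε}, {α, β, γ, δ, ζ}, {α, β, γ, ε, ζ}, S }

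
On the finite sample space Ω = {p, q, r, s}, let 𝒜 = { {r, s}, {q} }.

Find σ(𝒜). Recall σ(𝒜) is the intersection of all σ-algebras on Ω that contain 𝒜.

Initial family (4 sets): { {}, {q}, {r, s}, Ω }.
Pass 1 (3 new):
  {p, q}  = {r, s}ᶜ
  {p, r, s}  = {q}ᶜ
  {q, r, s}  = {q} ∪ {r, s}
  (now 7)
Pass 2: +1 →
  {p}  = {q, r, s}ᶜ
  (now 8)
Pass 3: stable.

Therefore σ(𝒜) = { {}, {p}, {q}, {p, q}, {r, s}, {p, r, s}, {q, r, s}, Ω } (|σ(𝒜)| = 8).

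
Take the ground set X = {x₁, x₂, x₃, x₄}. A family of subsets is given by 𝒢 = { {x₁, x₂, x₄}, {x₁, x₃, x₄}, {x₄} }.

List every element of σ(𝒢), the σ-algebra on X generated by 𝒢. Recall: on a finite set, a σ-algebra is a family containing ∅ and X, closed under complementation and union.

Initial family (5 sets): { {}, {x₄}, {x₁, x₂, x₄}, {x₁, x₃, x₄}, X }.
Round 1. New:
  {x₂}  = X∖{x₁, x₃, x₄}
  {x₃}  = X∖{x₁, x₂, x₄}
  {x₁, x₂, x₃}  = X∖{x₄}
  (now 8)
Round 2. New:
  {x₂, x₃}  = {x₃} ∪ {x₂}
  {x₂, x₄}  = {x₄} ∪ {x₂}
  {x₃, x₄}  = {x₄} ∪ {x₃}
  (now 11)
Round 3 (4 new):
  {x₁, x₂}  = X∖{x₃, x₄}
  {x₁, x₃}  = X∖{x₂, x₄}
  {x₁, x₄}  = X∖{x₂, x₃}
  {x₂, x₃, x₄}  = {x₃} ∪ {x₂, x₄}
  (now 15)
Round 4. New:
  {x₁}  = X∖{x₂, x₃, x₄}
  (now 16)
Round 5: no new sets; the family is a σ-algebra.

σ(𝒢) = { {}, {x₁}, {x₂}, {x₃}, {x₄}, {x₁, x₂}, {x₁, x₃}, {x₁, x₄}, {x₂, x₃}, {x₂, x₄}, {x₃, x₄}, {x₁, x₂, x₃}, {x₁, x₂, x₄}, {x₁, x₃, x₄}, {x₂, x₃, x₄}, X }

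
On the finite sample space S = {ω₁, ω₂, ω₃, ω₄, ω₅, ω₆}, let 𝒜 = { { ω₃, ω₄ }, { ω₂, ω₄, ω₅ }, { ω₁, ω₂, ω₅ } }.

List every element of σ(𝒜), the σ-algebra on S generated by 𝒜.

Answer: σ(𝒜) = { {  }, { ω₁ }, { ω₃ }, { ω₄ }, { ω₆ }, { ω₁, ω₃ }, { ω₁, ω₄ }, { ω₁, ω₆ }, { ω₂, ω₅ }, { ω₃, ω₄ }, { ω₃, ω₆ }, { ω₄, ω₆ }, { ω₁, ω₂, ω₅ }, { ω₁, ω₃, ω₄ }, { ω₁, ω₃, ω₆ }, { ω₁, ω₄, ω₆ }, { ω₂, ω₃, ω₅ }, { ω₂, ω₄, ω₅ }, { ω₂, ω₅, ω₆ }, { ω₃, ω₄, ω₆ }, { ω₁, ω₂, ω₃, ω₅ }, { ω₁, ω₂, ω₄, ω₅ }, { ω₁, ω₂, ω₅, ω₆ }, { ω₁, ω₃, ω₄, ω₆ }, { ω₂, ω₃, ω₄, ω₅ }, { ω₂, ω₃, ω₅, ω₆ }, { ω₂, ω₄, ω₅, ω₆ }, { ω₁, ω₂, ω₃, ω₄, ω₅ }, { ω₁, ω₂, ω₃, ω₅, ω₆ }, { ω₁, ω₂, ω₄, ω₅, ω₆ }, { ω₂, ω₃, ω₄, ω₅, ω₆ }, S }

Trace:
Initial family (5 sets): { {  }, { ω₃, ω₄ }, { ω₁, ω₂, ω₅ }, { ω₂, ω₄, ω₅ }, S }.
Round 1 (6 new):
  { ω₁, ω₃, ω₆ }  = S∖{ ω₂, ω₄, ω₅ }
  { ω₃, ω₄, ω₆ }  = S∖{ ω₁, ω₂, ω₅ }
  { ω₁, ω₂, ω₄, ω₅ }  = { ω₁, ω₂, ω₅ } ∪ { ω₂, ω₄, ω₅ }
  { ω₁, ω₂, ω₅, ω₆ }  = S∖{ ω₃, ω₄ }
  { ω₂, ω₃, ω₄, ω₅ }  = { ω₃, ω₄ } ∪ { ω₂, ω₄, ω₅ }
  { ω₁, ω₂, ω₃, ω₄, ω₅ }  = { ω₁, ω₂, ω₅ } ∪ { ω₃, ω₄ }
  (now 11)
Round 2 (7 new):
  { ω₆ }  = S∖{ ω₁, ω₂, ω₃, ω₄, ω₅ }
  { ω₁, ω₆ }  = S∖{ ω₂, ω₃, ω₄, ω₅ }
  { ω₃, ω₆ }  = S∖{ ω₁, ω₂, ω₄, ω₅ }
  { ω₁, ω₃, ω₄, ω₆ }  = { ω₃, ω₄ } ∪ { ω₁, ω₃, ω₆ }
  { ω₁, ω₂, ω₃, ω₅, ω₆ }  = { ω₁, ω₃, ω₆ } ∪ { ω₁, ω₂, ω₅ }
  { ω₁, ω₂, ω₄, ω₅, ω₆ }  = { ω₁, ω₂, ω₄, ω₅ } ∪ { ω₁, ω₂, ω₅, ω₆ }
  { ω₂, ω₃, ω₄, ω₅, ω₆ }  = { ω₂, ω₃, ω₄, ω₅ } ∪ { ω₃, ω₄, ω₆ }
  (now 18)
Round 3 (5 new):
  { ω₁ }  = S∖{ ω₂, ω₃, ω₄, ω₅, ω₆ }
  { ω₃ }  = S∖{ ω₁, ω₂, ω₄, ω₅, ω₆ }
  { ω₄ }  = S∖{ ω₁, ω₂, ω₃, ω₅, ω₆ }
  { ω₂, ω₅ }  = S∖{ ω₁, ω₃, ω₄, ω₆ }
  { ω₂, ω₄, ω₅, ω₆ }  = { ω₆ } ∪ { ω₂, ω₄, ω₅ }
  (now 23)
Round 4. New:
  { ω₁, ω₃ }  = S∖{ ω₂, ω₄, ω₅, ω₆ }
  { ω₁, ω₄ }  = { ω₁ } ∪ { ω₄ }
  { ω₄, ω₆ }  = { ω₆ } ∪ { ω₄ }
  { ω₁, ω₃, ω₄ }  = { ω₃, ω₄ } ∪ { ω₁ }
  { ω₁, ω₄, ω₆ }  = { ω₁, ω₆ } ∪ { ω₄ }
  { ω₂, ω₃, ω₅ }  = { ω₂, ω₅ } ∪ { ω₃ }
  { ω₂, ω₅, ω₆ }  = { ω₂, ω₅ } ∪ { ω₆ }
  { ω₁, ω₂, ω₃, ω₅ }  = { ω₃ } ∪ { ω₁, ω₂, ω₅ }
  { ω₂, ω₃, ω₅, ω₆ }  = { ω₂, ω₅ } ∪ { ω₃, ω₆ }
  (now 32)
After Round 5 the family is unchanged; done.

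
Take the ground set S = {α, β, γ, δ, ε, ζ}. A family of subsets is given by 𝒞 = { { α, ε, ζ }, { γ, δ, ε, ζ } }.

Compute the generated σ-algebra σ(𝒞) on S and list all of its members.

Take S₀ = 𝒞 ∪ {∅, S} = { {  }, { α, ε, ζ }, { γ, δ, ε, ζ }, S }.
Pass 1: 3 new —
  { α, β }  = ᶜ of { γ, δ, ε, ζ }
  { β, γ, δ }  = ᶜ of { α, ε, ζ }
  { α, γ, δ, ε, ζ }  = { α, ε, ζ } ∪ { γ, δ, ε, ζ }
  (now 7)
Pass 2: +4 →
  { β }  = ᶜ of { α, γ, δ, ε, ζ }
  { α, β, γ, δ }  = { β, γ, δ } ∪ { α, β }
  { α, β, ε, ζ }  = { α, ε, ζ } ∪ { α, β }
  { β, γ, δ, ε, ζ }  = { β, γ, δ } ∪ { γ, δ, ε, ζ }
  (now 11)
Pass 3 (3 new):
  { α }  = ᶜ of { β, γ, δ, ε, ζ }
  { γ, δ }  = ᶜ of { α, β, ε, ζ }
  { ε, ζ }  = ᶜ of { α, β, γ, δ }
  (now 14)
Pass 4: 2 new —
  { α, γ, δ }  = { γ, δ } ∪ { α }
  { β, ε, ζ }  = { ε, ζ } ∪ { β }
  (now 16)
Pass 5: closed — nothing new.

|σ(𝒞)| = 16.  σ(𝒞) = { {  }, { α }, { β }, { α, β }, { γ, δ }, { ε, ζ }, { α, γ, δ }, { α, ε, ζ }, { β, γ, δ }, { β, ε, ζ }, { α, β, γ, δ }, { α, β, ε, ζ }, { γ, δ, ε, ζ }, { α, γ, δ, ε, ζ }, { β, γ, δ, ε, ζ }, S }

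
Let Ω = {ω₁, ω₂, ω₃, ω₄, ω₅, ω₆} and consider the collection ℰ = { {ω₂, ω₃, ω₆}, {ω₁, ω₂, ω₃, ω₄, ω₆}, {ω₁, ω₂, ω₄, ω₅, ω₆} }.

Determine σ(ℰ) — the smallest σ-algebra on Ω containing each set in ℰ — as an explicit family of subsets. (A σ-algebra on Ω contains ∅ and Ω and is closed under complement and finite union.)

σ(ℰ) (16 sets): { {}, {ω₃}, {ω₅}, {ω₁, ω₄}, {ω₂, ω₆}, {ω₃, ω₅}, {ω₁, ω₃, ω₄}, {ω₁, ω₄, ω₅}, {ω₂, ω₃, ω₆}, {ω₂, ω₅, ω₆}, {ω₁, ω₂, ω₄, ω₆}, {ω₁, ω₃, ω₄, ω₅}, {ω₂, ω₃, ω₅, ω₆}, {ω₁, ω₂, ω₃, ω₄, ω₆}, {ω₁, ω₂, ω₄, ω₅, ω₆}, Ω }

Trace:
Seed the family with ℰ together with ∅ and Ω: { {}, {ω₂, ω₃, ω₆}, {ω₁, ω₂, ω₃, ω₄, ω₆}, {ω₁, ω₂, ω₄, ω₅, ω₆}, Ω }.
Iteration 1. New:
  {ω₃}  = ᶜ of {ω₁, ω₂, ω₄, ω₅, ω₆}
  {ω₅}  = ᶜ of {ω₁, ω₂, ω₃, ω₄, ω₆}
  {ω₁, ω₄, ω₅}  = ᶜ of {ω₂, ω₃, ω₆}
  (now 8)
Iteration 2 (3 new):
  {ω₃, ω₅}  = {ω₃} ∪ {ω₅}
  {ω₁, ω₃, ω₄, ω₅}  = {ω₁, ω₄, ω₅} ∪ {ω₃}
  {ω₂, ω₃, ω₅, ω₆}  = {ω₂, ω₃, ω₆} ∪ {ω₅}
  (now 11)
Iteration 3: 3 new —
  {ω₁, ω₄}  = ᶜ of {ω₂, ω₃, ω₅, ω₆}
  {ω₂, ω₆}  = ᶜ of {ω₁, ω₃, ω₄, ω₅}
  {ω₁, ω₂, ω₄, ω₆}  = ᶜ of {ω₃, ω₅}
  (now 14)
Iteration 4 (2 new):
  {ω₁, ω₃, ω₄}  = {ω₃} ∪ {ω₁, ω₄}
  {ω₂, ω₅, ω₆}  = {ω₂, ω₆} ∪ {ω₅}
  (now 16)
Iteration 5: stable.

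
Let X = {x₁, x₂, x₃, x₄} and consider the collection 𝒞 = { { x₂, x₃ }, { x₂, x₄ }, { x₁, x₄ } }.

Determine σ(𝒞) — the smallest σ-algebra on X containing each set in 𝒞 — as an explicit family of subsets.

σ(𝒞) (16 sets): { {  }, { x₁ }, { x₂ }, { x₃ }, { x₄ }, { x₁, x₂ }, { x₁, x₃ }, { x₁, x₄ }, { x₂, x₃ }, { x₂, x₄ }, { x₃, x₄ }, { x₁, x₂, x₃ }, { x₁, x₂, x₄ }, { x₁, x₃, x₄ }, { x₂, x₃, x₄ }, X }

Check:
Start: 𝒞 ∪ {∅, X} = { {  }, { x₁, x₄ }, { x₂, x₃ }, { x₂, x₄ }, X }.
Iteration 1: 3 new —
  { x₁, x₃ }  = complement { x₂, x₄ }
  { x₁, x₂, x₄ }  = { x₁, x₄ } ∪ { x₂, x₄ }
  { x₂, x₃, x₄ }  = { x₂, x₃ } ∪ { x₂, x₄ }
  |family| = 8
Iteration 2: +4 →
  { x₁ }  = complement { x₂, x₃, x₄ }
  { x₃ }  = complement { x₁, x₂, x₄ }
  { x₁, x₂, x₃ }  = { x₂, x₃ } ∪ { x₁, x₃ }
  { x₁, x₃, x₄ }  = { x₁, x₄ } ∪ { x₁, x₃ }
  |family| = 12
Iteration 3 (2 new):
  { x₂ }  = complement { x₁, x₃, x₄ }
  { x₄ }  = complement { x₁, x₂, x₃ }
  |family| = 14
Iteration 4. New:
  { x₁, x₂ }  = { x₂ } ∪ { x₁ }
  { x₃, x₄ }  = { x₃ } ∪ { x₄ }
  |family| = 16
Iteration 5 adds nothing — fixpoint reached.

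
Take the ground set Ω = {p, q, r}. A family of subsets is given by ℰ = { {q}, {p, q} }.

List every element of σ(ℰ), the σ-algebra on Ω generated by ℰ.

Take S₀ = ℰ ∪ {∅, Ω} = { {}, {q}, {p, q}, Ω }.
Step 1: 2 new —
  {r}  = Ω∖{p, q}
  {p, r}  = Ω∖{q}
  — 6 sets.
Step 2: 1 new —
  {q, r}  = {r} ∪ {q}
  — 7 sets.
Step 3: +1 →
  {p}  = Ω∖{q, r}
  — 8 sets.
Step 4: no new sets; the family is a σ-algebra.

σ(ℰ) = { {}, {p}, {q}, {r}, {p, q}, {p, r}, {q, r}, Ω }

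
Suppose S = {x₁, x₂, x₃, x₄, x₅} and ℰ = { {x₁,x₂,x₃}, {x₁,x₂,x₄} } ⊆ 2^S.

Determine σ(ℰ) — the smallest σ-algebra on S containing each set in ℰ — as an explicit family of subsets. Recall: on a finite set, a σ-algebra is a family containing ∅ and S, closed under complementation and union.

Initial family (4 sets): { {}, {x₁,x₂,x₃}, {x₁,x₂,x₄}, S }.
Iteration 1 adds 3:
  {x₃,x₅}  = {x₁,x₂,x₄}ᶜ
  {x₄,x₅}  = {x₁,x₂,x₃}ᶜ
  {x₁,x₂,x₃,x₄}  = {x₁,x₂,x₃} ∪ {x₁,x₂,x₄}
  |family| = 7
Iteration 2. New:
  {x₅}  = {x₁,x₂,x₃,x₄}ᶜ
  {x₃,x₄,x₅}  = {x₄,x₅} ∪ {x₃,x₅}
  {x₁,x₂,x₃,x₅}  = {x₁,x₂,x₃} ∪ {x₃,x₅}
  {x₁,x₂,x₄,x₅}  = {x₄,x₅} ∪ {x₁,x₂,x₄}
  |family| = 11
Iteration 3. New:
  {x₃}  = {x₁,x₂,x₄,x₅}ᶜ
  {x₄}  = {x₁,x₂,x₃,x₅}ᶜ
  {x₁,x₂}  = {x₃,x₄,x₅}ᶜ
  |family| = 14
Iteration 4: 2 new —
  {x₃,x₄}  = {x₃} ∪ {x₄}
  {x₁,x₂,x₅}  = {x₁,x₂} ∪ {x₅}
  |family| = 16
After Iteration 5 the family is unchanged; done.

Hence σ(ℰ) has 16 members: { {}, {x₃}, {x₄}, {x₅}, {x₁,x₂}, {x₃,x₄}, {x₃,x₅}, {x₄,x₅}, {x₁,x₂,x₃}, {x₁,x₂,x₄}, {x₁,x₂,x₅}, {x₃,x₄,x₅}, {x₁,x₂,x₃,x₄}, {x₁,x₂,x₃,x₅}, {x₁,x₂,x₄,x₅}, S }.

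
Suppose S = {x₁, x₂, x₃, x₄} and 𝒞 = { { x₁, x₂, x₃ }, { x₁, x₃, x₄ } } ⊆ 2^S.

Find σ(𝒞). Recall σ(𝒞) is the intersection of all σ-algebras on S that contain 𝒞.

|σ(𝒞)| = 8.  σ(𝒞) = { {  }, { x₂ }, { x₄ }, { x₁, x₃ }, { x₂, x₄ }, { x₁, x₂, x₃ }, { x₁, x₃, x₄ }, S }

Trace:
Initial family (4 sets): { {  }, { x₁, x₂, x₃ }, { x₁, x₃, x₄ }, S }.
Step 1: 2 new —
  { x₂ }  = ᶜ of { x₁, x₃, x₄ }
  { x₄ }  = ᶜ of { x₁, x₂, x₃ }
Step 2 adds 1:
  { x₂, x₄ }  = { x₄ } ∪ { x₂ }
Step 3 adds 1:
  { x₁, x₃ }  = ᶜ of { x₂, x₄ }
Step 4: no new sets; the family is a σ-algebra.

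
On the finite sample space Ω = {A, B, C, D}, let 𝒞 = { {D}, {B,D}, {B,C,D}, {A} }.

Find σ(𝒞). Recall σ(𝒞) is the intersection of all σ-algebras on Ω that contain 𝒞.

Start: 𝒞 ∪ {∅, Ω} = { ∅, {A}, {D}, {B,D}, {B,C,D}, Ω }.
Step 1: 4 new —
  {A,C}  = {B,D}ᶜ
  {A,D}  = {D} ∪ {A}
  {A,B,C}  = {D}ᶜ
  {A,B,D}  = {B,D} ∪ {A}
Step 2: +3 →
  {C}  = {A,B,D}ᶜ
  {B,C}  = {A,D}ᶜ
  {A,C,D}  = {A,D} ∪ {A,C}
Step 3. New:
  {B}  = {A,C,D}ᶜ
  {C,D}  = {C} ∪ {D}
Step 4: 1 new —
  {A,B}  = {C,D}ᶜ
Step 5: no new sets; the family is a σ-algebra.

σ(𝒞) = { ∅, {A}, {B}, {C}, {D}, {A,B}, {A,C}, {A,D}, {B,C}, {B,D}, {C,D}, {A,B,C}, {A,B,D}, {A,C,D}, {B,C,D}, Ω }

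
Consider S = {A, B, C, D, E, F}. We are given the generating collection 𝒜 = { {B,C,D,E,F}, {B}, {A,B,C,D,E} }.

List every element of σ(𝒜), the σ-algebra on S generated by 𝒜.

Begin from { ∅, {B}, {A,B,C,D,E}, {B,C,D,E,F}, S } (that is, 𝒜 plus ∅ and S).
Iteration 1 adds 3:
  {A}  = S∖{B,C,D,E,F}
  {F}  = S∖{A,B,C,D,E}
  {A,C,D,E,F}  = S∖{B}
  [8 total]
Iteration 2. New:
  {A,B}  = {B} ∪ {A}
  {A,F}  = {A} ∪ {F}
  {B,F}  = {B} ∪ {F}
  [11 total]
Iteration 3 (4 new):
  {A,B,F}  = {A,B} ∪ {A,F}
  {A,C,D,E}  = S∖{B,F}
  {B,C,D,E}  = S∖{A,F}
  {C,D,E,F}  = S∖{A,B}
  [15 total]
Iteration 4 adds 1:
  {C,D,E}  = S∖{A,B,F}
  [16 total]
Iteration 5: closed — nothing new.

Therefore σ(𝒜) = { ∅, {A}, {B}, {F}, {A,B}, {A,F}, {B,F}, {A,B,F}, {C,D,E}, {A,C,D,E}, {B,C,D,E}, {C,D,E,F}, {A,B,C,D,E}, {A,C,D,E,F}, {B,C,D,E,F}, S } (|σ(𝒜)| = 16).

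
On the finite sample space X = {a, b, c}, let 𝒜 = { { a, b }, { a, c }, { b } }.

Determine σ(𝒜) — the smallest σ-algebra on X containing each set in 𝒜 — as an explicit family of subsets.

Take S₀ = 𝒜 ∪ {∅, X} = { {}, { b }, { a, b }, { a, c }, X }.
Step 1: +1 →
  { c }  = ᶜ of { a, b }
  (now 6)
Step 2 adds 1:
  { b, c }  = { c } ∪ { b }
  (now 7)
Step 3 adds 1:
  { a }  = ᶜ of { b, c }
  (now 8)
After Step 4 the family is unchanged; done.

σ(𝒜) = { {}, { a }, { b }, { c }, { a, b }, { a, c }, { b, c }, X }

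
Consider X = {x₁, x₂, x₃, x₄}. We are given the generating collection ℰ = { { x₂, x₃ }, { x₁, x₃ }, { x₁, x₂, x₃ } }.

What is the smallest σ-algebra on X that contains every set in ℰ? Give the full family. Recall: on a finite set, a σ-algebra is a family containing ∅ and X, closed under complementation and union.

Take S₀ = ℰ ∪ {∅, X} = { {  }, { x₁, x₃ }, { x₂, x₃ }, { x₁, x₂, x₃ }, X }.
Pass 1: +3 →
  { x₄ }  = X∖{ x₁, x₂, x₃ }
  { x₁, x₄ }  = X∖{ x₂, x₃ }
  { x₂, x₄ }  = X∖{ x₁, x₃ }
  — 8 sets.
Pass 2: +3 →
  { x₁, x₂, x₄ }  = { x₁, x₄ } ∪ { x₂, x₄ }
  { x₁, x₃, x₄ }  = { x₄ } ∪ { x₁, x₃ }
  { x₂, x₃, x₄ }  = { x₄ } ∪ { x₂, x₃ }
  — 11 sets.
Pass 3: 3 new —
  { x₁ }  = X∖{ x₂, x₃, x₄ }
  { x₂ }  = X∖{ x₁, x₃, x₄ }
  { x₃ }  = X∖{ x₁, x₂, x₄ }
  — 14 sets.
Pass 4: +2 →
  { x₁, x₂ }  = { x₂ } ∪ { x₁ }
  { x₃, x₄ }  = { x₃ } ∪ { x₄ }
  — 16 sets.
Pass 5: closed — nothing new.

|σ(ℰ)| = 16.  σ(ℰ) = { {  }, { x₁ }, { x₂ }, { x₃ }, { x₄ }, { x₁, x₂ }, { x₁, x₃ }, { x₁, x₄ }, { x₂, x₃ }, { x₂, x₄ }, { x₃, x₄ }, { x₁, x₂, x₃ }, { x₁, x₂, x₄ }, { x₁, x₃, x₄ }, { x₂, x₃, x₄ }, X }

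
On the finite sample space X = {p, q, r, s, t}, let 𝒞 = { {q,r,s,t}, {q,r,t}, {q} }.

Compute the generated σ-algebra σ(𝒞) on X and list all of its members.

Answer: σ(𝒞) = { {}, {p}, {q}, {s}, {p,q}, {p,s}, {q,s}, {r,t}, {p,q,s}, {p,r,t}, {q,r,t}, {r,s,t}, {p,q,r,t}, {p,r,s,t}, {q,r,s,t}, X }

Working:
Start: 𝒞 ∪ {∅, X} = { {}, {q}, {q,r,t}, {q,r,s,t}, X }.
Pass 1 adds 3:
  {p}  = X∖{q,r,s,t}
  {p,s}  = X∖{q,r,t}
  {p,r,s,t}  = X∖{q}
  — 8 sets.
Pass 2: +3 →
  {p,q}  = {q} ∪ {p}
  {p,q,s}  = {q} ∪ {p,s}
  {p,q,r,t}  = {q,r,t} ∪ {p}
  — 11 sets.
Pass 3 (3 new):
  {s}  = X∖{p,q,r,t}
  {r,t}  = X∖{p,q,s}
  {r,s,t}  = X∖{p,q}
  — 14 sets.
Pass 4: 2 new —
  {q,s}  = {s} ∪ {q}
  {p,r,t}  = {r,t} ∪ {p}
  — 16 sets.
Pass 5: closed — nothing new.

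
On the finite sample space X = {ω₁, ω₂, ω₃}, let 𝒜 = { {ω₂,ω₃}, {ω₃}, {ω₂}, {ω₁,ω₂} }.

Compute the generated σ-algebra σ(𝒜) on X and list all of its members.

Take S₀ = 𝒜 ∪ {∅, X} = { {}, {ω₂}, {ω₃}, {ω₁,ω₂}, {ω₂,ω₃}, X }.
Round 1. New:
  {ω₁}  = ᶜ of {ω₂,ω₃}
  {ω₁,ω₃}  = ᶜ of {ω₂}
  |family| = 8
Round 2: closed — nothing new.

σ(𝒜) = { {}, {ω₁}, {ω₂}, {ω₃}, {ω₁,ω₂}, {ω₁,ω₃}, {ω₂,ω₃}, X }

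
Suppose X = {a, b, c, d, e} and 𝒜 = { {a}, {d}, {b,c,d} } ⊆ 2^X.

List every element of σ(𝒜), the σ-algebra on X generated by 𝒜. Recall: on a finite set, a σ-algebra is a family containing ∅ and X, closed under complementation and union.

Seed the family with 𝒜 together with ∅ and X: { {}, {a}, {d}, {b,c,d}, X }.
Pass 1: 5 new —
  {a,d}  = {d} ∪ {a}
  {a,e}  = X∖{b,c,d}
  {a,b,c,d}  = {b,c,d} ∪ {a}
  {a,b,c,e}  = X∖{d}
  {b,c,d,e}  = X∖{a}
  [10 total]
Pass 2: +3 →
  {e}  = X∖{a,b,c,d}
  {a,d,e}  = {a,d} ∪ {a,e}
  {b,c,e}  = X∖{a,d}
  [13 total]
Pass 3 adds 2:
  {b,c}  = X∖{a,d,e}
  {d,e}  = {d} ∪ {e}
  [15 total]
Pass 4: 1 new —
  {a,b,c}  = X∖{d,e}
  [16 total]
Pass 5: no new sets; the family is a σ-algebra.

Hence σ(𝒜) has 16 members: { {}, {a}, {d}, {e}, {a,d}, {a,e}, {b,c}, {d,e}, {a,b,c}, {a,d,e}, {b,c,d}, {b,c,e}, {a,b,c,d}, {a,b,c,e}, {b,c,d,e}, X }.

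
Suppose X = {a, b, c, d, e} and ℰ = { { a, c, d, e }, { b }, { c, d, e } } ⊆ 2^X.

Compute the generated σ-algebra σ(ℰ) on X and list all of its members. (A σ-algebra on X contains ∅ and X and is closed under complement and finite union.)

Take S₀ = ℰ ∪ {∅, X} = { {}, { b }, { c, d, e }, { a, c, d, e }, X }.
Step 1 adds 2:
  { a, b }  = X∖{ c, d, e }
  { b, c, d, e }  = { c, d, e } ∪ { b }
  [7 total]
Step 2: +1 →
  { a }  = X∖{ b, c, d, e }
  [8 total]
Step 3: stable.

σ(ℰ) = { {}, { a }, { b }, { a, b }, { c, d, e }, { a, c, d, e }, { b, c, d, e }, X }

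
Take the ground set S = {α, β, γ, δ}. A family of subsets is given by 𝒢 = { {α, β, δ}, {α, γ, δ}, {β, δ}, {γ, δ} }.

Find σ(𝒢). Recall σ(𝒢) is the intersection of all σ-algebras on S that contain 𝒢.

σ(𝒢) = { {}, {α}, {β}, {γ}, {δ}, {α, β}, {α, γ}, {α, δ}, {β, γ}, {β, δ}, {γ, δ}, {α, β, γ}, {α, β, δ}, {α, γ, δ}, {β, γ, δ}, S }

Working:
Seed the family with 𝒢 together with ∅ and S: { {}, {β, δ}, {γ, δ}, {α, β, δ}, {α, γ, δ}, S }.
Pass 1. New:
  {β}  = complement {α, γ, δ}
  {γ}  = complement {α, β, δ}
  {α, β}  = complement {γ, δ}
  {α, γ}  = complement {β, δ}
  {β, γ, δ}  = {γ, δ} ∪ {β, δ}
  (now 11)
Pass 2 adds 3:
  {α}  = complement {β, γ, δ}
  {β, γ}  = {β} ∪ {γ}
  {α, β, γ}  = {α, β} ∪ {γ}
  (now 14)
Pass 3 (2 new):
  {δ}  = complement {α, β, γ}
  {α, δ}  = complement {β, γ}
  (now 16)
Pass 4 adds nothing — fixpoint reached.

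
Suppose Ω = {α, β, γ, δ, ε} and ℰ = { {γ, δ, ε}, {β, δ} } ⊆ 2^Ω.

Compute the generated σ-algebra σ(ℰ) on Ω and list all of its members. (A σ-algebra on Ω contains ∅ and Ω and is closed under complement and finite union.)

Answer: σ(ℰ) = { {}, {α}, {β}, {δ}, {α, β}, {α, δ}, {β, δ}, {γ, ε}, {α, β, δ}, {α, γ, ε}, {β, γ, ε}, {γ, δ, ε}, {α, β, γ, ε}, {α, γ, δ, ε}, {β, γ, δ, ε}, Ω }

Trace:
Start: ℰ ∪ {∅, Ω} = { {}, {β, δ}, {γ, δ, ε}, Ω }.
Iteration 1 adds 3:
  {α, β}  = ᶜ of {γ, δ, ε}
  {α, γ, ε}  = ᶜ of {β, δ}
  {β, γ, δ, ε}  = {γ, δ, ε} ∪ {β, δ}
  [7 total]
Iteration 2 adds 4:
  {α}  = ᶜ of {β, γ, δ, ε}
  {α, β, δ}  = {α, β} ∪ {β, δ}
  {α, β, γ, ε}  = {α, β} ∪ {α, γ, ε}
  {α, γ, δ, ε}  = {γ, δ, ε} ∪ {α, γ, ε}
  [11 total]
Iteration 3. New:
  {β}  = ᶜ of {α, γ, δ, ε}
  {δ}  = ᶜ of {α, β, γ, ε}
  {γ, ε}  = ᶜ of {α, β, δ}
  [14 total]
Iteration 4: 2 new —
  {α, δ}  = {δ} ∪ {α}
  {β, γ, ε}  = {γ, ε} ∪ {β}
  [16 total]
Iteration 5: already closed under ᶜ and ∪.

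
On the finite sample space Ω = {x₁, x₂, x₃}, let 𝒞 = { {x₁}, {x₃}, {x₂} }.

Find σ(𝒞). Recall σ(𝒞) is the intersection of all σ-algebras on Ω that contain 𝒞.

Take S₀ = 𝒞 ∪ {∅, Ω} = { {}, {x₁}, {x₂}, {x₃}, Ω }.
Pass 1. New:
  {x₁,x₂}  = ᶜ of {x₃}
  {x₁,x₃}  = ᶜ of {x₂}
  {x₂,x₃}  = ᶜ of {x₁}
After Pass 2 the family is unchanged; done.

|σ(𝒞)| = 8.  σ(𝒞) = { {}, {x₁}, {x₂}, {x₃}, {x₁,x₂}, {x₁,x₃}, {x₂,x₃}, Ω }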